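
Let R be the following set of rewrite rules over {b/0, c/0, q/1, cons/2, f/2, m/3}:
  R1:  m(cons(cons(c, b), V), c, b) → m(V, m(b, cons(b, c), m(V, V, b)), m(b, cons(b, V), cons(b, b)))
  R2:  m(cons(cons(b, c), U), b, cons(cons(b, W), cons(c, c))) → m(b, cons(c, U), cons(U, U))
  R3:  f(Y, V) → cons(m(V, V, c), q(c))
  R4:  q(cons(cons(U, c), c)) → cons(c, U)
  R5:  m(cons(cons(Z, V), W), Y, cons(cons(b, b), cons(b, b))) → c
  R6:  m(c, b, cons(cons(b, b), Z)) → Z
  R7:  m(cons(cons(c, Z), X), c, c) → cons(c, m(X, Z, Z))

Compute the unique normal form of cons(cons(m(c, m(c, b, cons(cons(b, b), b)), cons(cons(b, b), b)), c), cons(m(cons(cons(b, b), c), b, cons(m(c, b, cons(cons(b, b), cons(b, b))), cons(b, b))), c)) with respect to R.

1. cons(cons(m(c, m(c, b, cons(cons(b, b), b)), cons(cons(b, b), b)), c), cons(m(cons(cons(b, b), c), b, cons(m(c, b, cons(cons(b, b), cons(b, b))), cons(b, b))), c))  →  cons(cons(m(c, b, cons(cons(b, b), b)), c), cons(m(cons(cons(b, b), c), b, cons(m(c, b, cons(cons(b, b), cons(b, b))), cons(b, b))), c))   [R6 at 1.1.2]
2. cons(cons(m(c, b, cons(cons(b, b), b)), c), cons(m(cons(cons(b, b), c), b, cons(m(c, b, cons(cons(b, b), cons(b, b))), cons(b, b))), c))  →  cons(cons(b, c), cons(m(cons(cons(b, b), c), b, cons(m(c, b, cons(cons(b, b), cons(b, b))), cons(b, b))), c))   [R6 at 1.1]
3. cons(cons(b, c), cons(m(cons(cons(b, b), c), b, cons(m(c, b, cons(cons(b, b), cons(b, b))), cons(b, b))), c))  →  cons(cons(b, c), cons(m(cons(cons(b, b), c), b, cons(cons(b, b), cons(b, b))), c))   [R6 at 2.1.3.1]
4. cons(cons(b, c), cons(m(cons(cons(b, b), c), b, cons(cons(b, b), cons(b, b))), c))  →  cons(cons(b, c), cons(c, c))   [R5 at 2.1]

cons(cons(b, c), cons(c, c))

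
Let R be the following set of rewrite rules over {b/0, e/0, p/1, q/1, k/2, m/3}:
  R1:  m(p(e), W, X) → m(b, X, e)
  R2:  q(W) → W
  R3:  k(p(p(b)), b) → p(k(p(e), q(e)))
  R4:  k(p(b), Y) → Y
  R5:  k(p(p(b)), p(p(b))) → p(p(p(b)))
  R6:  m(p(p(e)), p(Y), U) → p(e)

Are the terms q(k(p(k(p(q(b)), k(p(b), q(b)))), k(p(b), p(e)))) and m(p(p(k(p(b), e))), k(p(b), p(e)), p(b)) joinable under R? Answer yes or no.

yes — NF(t₁) = p(e), NF(t₂) = p(e)

Reduce t₁ = q(k(p(k(p(q(b)), k(p(b), q(b)))), k(p(b), p(e)))):
1. q(k(p(k(p(q(b)), k(p(b), q(b)))), k(p(b), p(e))))  →  k(p(k(p(q(b)), k(p(b), q(b)))), k(p(b), p(e)))   [R2 at ε]
2. k(p(k(p(q(b)), k(p(b), q(b)))), k(p(b), p(e)))  →  k(p(k(p(b), k(p(b), q(b)))), k(p(b), p(e)))   [R2 at 1.1.1.1]
3. k(p(k(p(b), k(p(b), q(b)))), k(p(b), p(e)))  →  k(p(k(p(b), q(b))), k(p(b), p(e)))   [R4 at 1.1]
4. k(p(k(p(b), q(b))), k(p(b), p(e)))  →  k(p(q(b)), k(p(b), p(e)))   [R4 at 1.1]
5. k(p(q(b)), k(p(b), p(e)))  →  k(p(b), k(p(b), p(e)))   [R2 at 1.1]
6. k(p(b), k(p(b), p(e)))  →  k(p(b), p(e))   [R4 at ε]
7. k(p(b), p(e))  →  p(e)   [R4 at ε]

Reduce t₂ = m(p(p(k(p(b), e))), k(p(b), p(e)), p(b)):
1. m(p(p(k(p(b), e))), k(p(b), p(e)), p(b))  →  m(p(p(e)), k(p(b), p(e)), p(b))   [R4 at 1.1.1]
2. m(p(p(e)), k(p(b), p(e)), p(b))  →  m(p(p(e)), p(e), p(b))   [R4 at 2]
3. m(p(p(e)), p(e), p(b))  →  p(e)   [R6 at ε]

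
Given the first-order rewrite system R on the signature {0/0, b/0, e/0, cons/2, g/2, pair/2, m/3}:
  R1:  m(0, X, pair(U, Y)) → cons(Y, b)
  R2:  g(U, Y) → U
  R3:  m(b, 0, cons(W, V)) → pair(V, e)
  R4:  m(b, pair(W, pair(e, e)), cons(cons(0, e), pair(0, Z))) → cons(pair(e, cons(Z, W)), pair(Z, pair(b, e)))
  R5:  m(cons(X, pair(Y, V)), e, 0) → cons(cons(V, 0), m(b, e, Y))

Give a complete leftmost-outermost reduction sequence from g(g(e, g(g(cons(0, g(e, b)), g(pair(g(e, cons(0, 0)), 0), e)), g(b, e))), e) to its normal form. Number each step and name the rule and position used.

e

1. g(g(e, g(g(cons(0, g(e, b)), g(pair(g(e, cons(0, 0)), 0), e)), g(b, e))), e)  →  g(e, g(g(cons(0, g(e, b)), g(pair(g(e, cons(0, 0)), 0), e)), g(b, e)))   [R2 at ε]
2. g(e, g(g(cons(0, g(e, b)), g(pair(g(e, cons(0, 0)), 0), e)), g(b, e)))  →  e   [R2 at ε]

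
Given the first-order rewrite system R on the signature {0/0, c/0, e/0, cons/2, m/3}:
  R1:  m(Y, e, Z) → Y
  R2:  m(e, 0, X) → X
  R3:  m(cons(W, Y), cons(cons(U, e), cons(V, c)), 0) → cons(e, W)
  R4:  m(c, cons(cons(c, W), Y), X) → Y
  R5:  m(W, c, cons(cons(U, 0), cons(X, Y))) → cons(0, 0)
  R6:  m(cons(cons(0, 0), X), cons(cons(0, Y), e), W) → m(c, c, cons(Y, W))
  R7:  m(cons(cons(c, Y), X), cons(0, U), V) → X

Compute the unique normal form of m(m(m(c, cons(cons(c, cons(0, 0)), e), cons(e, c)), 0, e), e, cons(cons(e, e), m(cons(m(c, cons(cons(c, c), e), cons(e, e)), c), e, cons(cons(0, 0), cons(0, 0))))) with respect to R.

1. m(m(m(c, cons(cons(c, cons(0, 0)), e), cons(e, c)), 0, e), e, cons(cons(e, e), m(cons(m(c, cons(cons(c, c), e), cons(e, e)), c), e, cons(cons(0, 0), cons(0, 0)))))  →  m(m(c, cons(cons(c, cons(0, 0)), e), cons(e, c)), 0, e)   [R1 at ε]
2. m(m(c, cons(cons(c, cons(0, 0)), e), cons(e, c)), 0, e)  →  m(e, 0, e)   [R4 at 1]
3. m(e, 0, e)  →  e   [R2 at ε]

e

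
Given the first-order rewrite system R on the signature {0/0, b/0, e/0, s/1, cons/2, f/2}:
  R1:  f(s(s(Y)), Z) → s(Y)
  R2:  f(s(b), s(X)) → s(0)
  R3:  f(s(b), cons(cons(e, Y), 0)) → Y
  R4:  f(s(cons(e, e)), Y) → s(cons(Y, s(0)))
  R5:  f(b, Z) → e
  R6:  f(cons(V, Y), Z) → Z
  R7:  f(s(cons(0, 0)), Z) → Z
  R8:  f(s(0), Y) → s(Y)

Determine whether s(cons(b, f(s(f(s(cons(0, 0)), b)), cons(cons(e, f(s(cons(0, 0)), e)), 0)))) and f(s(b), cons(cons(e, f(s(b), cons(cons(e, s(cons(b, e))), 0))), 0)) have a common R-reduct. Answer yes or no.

Reduce t₁ = s(cons(b, f(s(f(s(cons(0, 0)), b)), cons(cons(e, f(s(cons(0, 0)), e)), 0)))):
1. s(cons(b, f(s(f(s(cons(0, 0)), b)), cons(cons(e, f(s(cons(0, 0)), e)), 0))))  →  s(cons(b, f(s(b), cons(cons(e, f(s(cons(0, 0)), e)), 0))))   [R7 at 1.2.1.1]
2. s(cons(b, f(s(b), cons(cons(e, f(s(cons(0, 0)), e)), 0))))  →  s(cons(b, f(s(cons(0, 0)), e)))   [R3 at 1.2]
3. s(cons(b, f(s(cons(0, 0)), e)))  →  s(cons(b, e))   [R7 at 1.2]

Reduce t₂ = f(s(b), cons(cons(e, f(s(b), cons(cons(e, s(cons(b, e))), 0))), 0)):
1. f(s(b), cons(cons(e, f(s(b), cons(cons(e, s(cons(b, e))), 0))), 0))  →  f(s(b), cons(cons(e, s(cons(b, e))), 0))   [R3 at ε]
2. f(s(b), cons(cons(e, s(cons(b, e))), 0))  →  s(cons(b, e))   [R3 at ε]

yes — NF(t₁) = s(cons(b, e)), NF(t₂) = s(cons(b, e))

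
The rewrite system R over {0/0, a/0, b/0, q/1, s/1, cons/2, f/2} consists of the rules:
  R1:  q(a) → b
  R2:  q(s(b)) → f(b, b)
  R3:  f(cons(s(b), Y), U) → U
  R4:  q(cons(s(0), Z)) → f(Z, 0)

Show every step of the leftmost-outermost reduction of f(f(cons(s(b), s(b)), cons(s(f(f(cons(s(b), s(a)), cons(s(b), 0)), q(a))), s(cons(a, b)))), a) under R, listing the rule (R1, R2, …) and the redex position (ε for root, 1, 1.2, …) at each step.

a

1. f(f(cons(s(b), s(b)), cons(s(f(f(cons(s(b), s(a)), cons(s(b), 0)), q(a))), s(cons(a, b)))), a)  →  f(cons(s(f(f(cons(s(b), s(a)), cons(s(b), 0)), q(a))), s(cons(a, b))), a)   [R3 at 1]
2. f(cons(s(f(f(cons(s(b), s(a)), cons(s(b), 0)), q(a))), s(cons(a, b))), a)  →  f(cons(s(f(cons(s(b), 0), q(a))), s(cons(a, b))), a)   [R3 at 1.1.1.1]
3. f(cons(s(f(cons(s(b), 0), q(a))), s(cons(a, b))), a)  →  f(cons(s(q(a)), s(cons(a, b))), a)   [R3 at 1.1.1]
4. f(cons(s(q(a)), s(cons(a, b))), a)  →  f(cons(s(b), s(cons(a, b))), a)   [R1 at 1.1.1]
5. f(cons(s(b), s(cons(a, b))), a)  →  a   [R3 at ε]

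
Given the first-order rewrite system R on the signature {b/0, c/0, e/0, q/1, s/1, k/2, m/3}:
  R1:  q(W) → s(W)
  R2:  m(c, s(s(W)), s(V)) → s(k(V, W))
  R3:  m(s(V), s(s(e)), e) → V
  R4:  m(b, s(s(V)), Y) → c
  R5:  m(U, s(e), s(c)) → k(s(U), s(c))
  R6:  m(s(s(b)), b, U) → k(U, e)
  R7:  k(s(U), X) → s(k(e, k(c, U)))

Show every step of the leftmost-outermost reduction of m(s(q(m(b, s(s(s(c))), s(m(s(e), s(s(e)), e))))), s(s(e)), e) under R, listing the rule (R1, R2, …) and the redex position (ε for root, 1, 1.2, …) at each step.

1. m(s(q(m(b, s(s(s(c))), s(m(s(e), s(s(e)), e))))), s(s(e)), e)  →  q(m(b, s(s(s(c))), s(m(s(e), s(s(e)), e))))   [R3 at ε]
2. q(m(b, s(s(s(c))), s(m(s(e), s(s(e)), e))))  →  s(m(b, s(s(s(c))), s(m(s(e), s(s(e)), e))))   [R1 at ε]
3. s(m(b, s(s(s(c))), s(m(s(e), s(s(e)), e))))  →  s(c)   [R4 at 1]

s(c)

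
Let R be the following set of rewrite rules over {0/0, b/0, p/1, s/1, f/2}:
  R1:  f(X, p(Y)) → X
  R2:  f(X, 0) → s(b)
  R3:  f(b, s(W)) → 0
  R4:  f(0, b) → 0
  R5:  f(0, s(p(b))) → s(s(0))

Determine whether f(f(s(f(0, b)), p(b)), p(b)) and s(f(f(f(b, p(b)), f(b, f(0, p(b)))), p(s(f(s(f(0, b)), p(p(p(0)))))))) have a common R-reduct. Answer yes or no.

Reduce t₁ = f(f(s(f(0, b)), p(b)), p(b)):
1. f(f(s(f(0, b)), p(b)), p(b))  →  f(s(f(0, b)), p(b))   [R1 at ε]
2. f(s(f(0, b)), p(b))  →  s(f(0, b))   [R1 at ε]
3. s(f(0, b))  →  s(0)   [R4 at 1]

Reduce t₂ = s(f(f(f(b, p(b)), f(b, f(0, p(b)))), p(s(f(s(f(0, b)), p(p(p(0)))))))):
1. s(f(f(f(b, p(b)), f(b, f(0, p(b)))), p(s(f(s(f(0, b)), p(p(p(0))))))))  →  s(f(f(b, p(b)), f(b, f(0, p(b)))))   [R1 at 1]
2. s(f(f(b, p(b)), f(b, f(0, p(b)))))  →  s(f(b, f(b, f(0, p(b)))))   [R1 at 1.1]
3. s(f(b, f(b, f(0, p(b)))))  →  s(f(b, f(b, 0)))   [R1 at 1.2.2]
4. s(f(b, f(b, 0)))  →  s(f(b, s(b)))   [R2 at 1.2]
5. s(f(b, s(b)))  →  s(0)   [R3 at 1]

yes — NF(t₁) = s(0), NF(t₂) = s(0)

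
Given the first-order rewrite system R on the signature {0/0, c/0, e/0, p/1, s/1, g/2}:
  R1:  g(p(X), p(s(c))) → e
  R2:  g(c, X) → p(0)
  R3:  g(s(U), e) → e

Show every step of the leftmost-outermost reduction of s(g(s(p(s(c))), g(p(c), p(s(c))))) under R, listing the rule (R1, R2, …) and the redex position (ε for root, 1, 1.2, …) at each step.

s(e)

1. s(g(s(p(s(c))), g(p(c), p(s(c)))))  →  s(g(s(p(s(c))), e))   [R1 at 1.2]
2. s(g(s(p(s(c))), e))  →  s(e)   [R3 at 1]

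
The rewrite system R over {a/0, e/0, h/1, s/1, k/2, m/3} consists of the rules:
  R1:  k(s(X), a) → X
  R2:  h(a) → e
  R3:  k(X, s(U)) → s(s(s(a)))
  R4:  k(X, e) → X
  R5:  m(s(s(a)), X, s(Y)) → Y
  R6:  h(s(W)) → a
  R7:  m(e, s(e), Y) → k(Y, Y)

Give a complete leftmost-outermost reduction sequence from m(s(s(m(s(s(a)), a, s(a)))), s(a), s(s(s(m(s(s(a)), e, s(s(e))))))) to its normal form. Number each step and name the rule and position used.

1. m(s(s(m(s(s(a)), a, s(a)))), s(a), s(s(s(m(s(s(a)), e, s(s(e)))))))  →  m(s(s(a)), s(a), s(s(s(m(s(s(a)), e, s(s(e)))))))   [R5 at 1.1.1]
2. m(s(s(a)), s(a), s(s(s(m(s(s(a)), e, s(s(e)))))))  →  s(s(m(s(s(a)), e, s(s(e)))))   [R5 at ε]
3. s(s(m(s(s(a)), e, s(s(e)))))  →  s(s(s(e)))   [R5 at 1.1]

s(s(s(e)))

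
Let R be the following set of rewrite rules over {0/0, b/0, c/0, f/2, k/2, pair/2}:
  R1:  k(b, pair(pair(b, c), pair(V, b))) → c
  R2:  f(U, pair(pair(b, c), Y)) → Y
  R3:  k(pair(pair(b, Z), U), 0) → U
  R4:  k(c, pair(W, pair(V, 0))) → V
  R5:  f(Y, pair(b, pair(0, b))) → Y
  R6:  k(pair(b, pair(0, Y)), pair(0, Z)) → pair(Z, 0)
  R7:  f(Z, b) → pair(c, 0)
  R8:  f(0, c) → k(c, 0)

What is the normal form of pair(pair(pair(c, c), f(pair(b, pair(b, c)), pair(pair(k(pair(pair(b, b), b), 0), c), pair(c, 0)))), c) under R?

1. pair(pair(pair(c, c), f(pair(b, pair(b, c)), pair(pair(k(pair(pair(b, b), b), 0), c), pair(c, 0)))), c)  →  pair(pair(pair(c, c), f(pair(b, pair(b, c)), pair(pair(b, c), pair(c, 0)))), c)   [R3 at 1.2.2.1.1]
2. pair(pair(pair(c, c), f(pair(b, pair(b, c)), pair(pair(b, c), pair(c, 0)))), c)  →  pair(pair(pair(c, c), pair(c, 0)), c)   [R2 at 1.2]

pair(pair(pair(c, c), pair(c, 0)), c)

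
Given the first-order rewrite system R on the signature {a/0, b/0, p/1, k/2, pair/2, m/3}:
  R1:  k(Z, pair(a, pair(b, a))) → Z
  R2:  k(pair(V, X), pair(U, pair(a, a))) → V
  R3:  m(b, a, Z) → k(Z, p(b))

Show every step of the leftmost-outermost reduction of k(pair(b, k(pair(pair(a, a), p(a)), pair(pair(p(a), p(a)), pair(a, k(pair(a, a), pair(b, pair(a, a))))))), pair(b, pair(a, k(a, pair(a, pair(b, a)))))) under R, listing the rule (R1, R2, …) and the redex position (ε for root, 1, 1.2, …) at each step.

1. k(pair(b, k(pair(pair(a, a), p(a)), pair(pair(p(a), p(a)), pair(a, k(pair(a, a), pair(b, pair(a, a))))))), pair(b, pair(a, k(a, pair(a, pair(b, a))))))  →  k(pair(b, k(pair(pair(a, a), p(a)), pair(pair(p(a), p(a)), pair(a, a)))), pair(b, pair(a, k(a, pair(a, pair(b, a))))))   [R2 at 1.2.2.2.2]
2. k(pair(b, k(pair(pair(a, a), p(a)), pair(pair(p(a), p(a)), pair(a, a)))), pair(b, pair(a, k(a, pair(a, pair(b, a))))))  →  k(pair(b, pair(a, a)), pair(b, pair(a, k(a, pair(a, pair(b, a))))))   [R2 at 1.2]
3. k(pair(b, pair(a, a)), pair(b, pair(a, k(a, pair(a, pair(b, a))))))  →  k(pair(b, pair(a, a)), pair(b, pair(a, a)))   [R1 at 2.2.2]
4. k(pair(b, pair(a, a)), pair(b, pair(a, a)))  →  b   [R2 at ε]

b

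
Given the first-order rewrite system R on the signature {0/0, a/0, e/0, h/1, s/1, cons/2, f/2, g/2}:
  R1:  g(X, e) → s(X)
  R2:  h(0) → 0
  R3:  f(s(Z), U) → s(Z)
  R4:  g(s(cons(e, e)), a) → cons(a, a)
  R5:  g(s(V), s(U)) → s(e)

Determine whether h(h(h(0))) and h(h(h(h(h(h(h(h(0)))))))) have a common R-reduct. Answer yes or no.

yes — NF(t₁) = 0, NF(t₂) = 0

Reduce t₁ = h(h(h(0))):
1. h(h(h(0)))  →  h(h(0))   [R2 at 1.1]
2. h(h(0))  →  h(0)   [R2 at 1]
3. h(0)  →  0   [R2 at ε]

Reduce t₂ = h(h(h(h(h(h(h(h(0)))))))):
1. h(h(h(h(h(h(h(h(0))))))))  →  h(h(h(h(h(h(h(0)))))))   [R2 at 1.1.1.1.1.1.1]
2. h(h(h(h(h(h(h(0)))))))  →  h(h(h(h(h(h(0))))))   [R2 at 1.1.1.1.1.1]
3. h(h(h(h(h(h(0))))))  →  h(h(h(h(h(0)))))   [R2 at 1.1.1.1.1]
4. h(h(h(h(h(0)))))  →  h(h(h(h(0))))   [R2 at 1.1.1.1]
5. h(h(h(h(0))))  →  h(h(h(0)))   [R2 at 1.1.1]
6. h(h(h(0)))  →  h(h(0))   [R2 at 1.1]
7. h(h(0))  →  h(0)   [R2 at 1]
8. h(0)  →  0   [R2 at ε]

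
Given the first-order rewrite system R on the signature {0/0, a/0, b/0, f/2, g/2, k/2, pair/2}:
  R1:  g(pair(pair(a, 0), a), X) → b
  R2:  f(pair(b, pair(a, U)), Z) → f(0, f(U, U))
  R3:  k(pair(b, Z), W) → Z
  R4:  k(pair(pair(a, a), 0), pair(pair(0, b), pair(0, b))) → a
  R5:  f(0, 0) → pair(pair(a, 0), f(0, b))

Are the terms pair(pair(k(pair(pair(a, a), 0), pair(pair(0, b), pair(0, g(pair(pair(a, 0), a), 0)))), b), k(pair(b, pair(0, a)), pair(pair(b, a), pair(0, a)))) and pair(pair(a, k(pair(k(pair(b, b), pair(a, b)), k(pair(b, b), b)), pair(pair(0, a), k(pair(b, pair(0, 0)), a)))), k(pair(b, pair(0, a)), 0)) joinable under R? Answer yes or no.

yes — NF(t₁) = pair(pair(a, b), pair(0, a)), NF(t₂) = pair(pair(a, b), pair(0, a))

Reduce t₁ = pair(pair(k(pair(pair(a, a), 0), pair(pair(0, b), pair(0, g(pair(pair(a, 0), a), 0)))), b), k(pair(b, pair(0, a)), pair(pair(b, a), pair(0, a)))):
1. pair(pair(k(pair(pair(a, a), 0), pair(pair(0, b), pair(0, g(pair(pair(a, 0), a), 0)))), b), k(pair(b, pair(0, a)), pair(pair(b, a), pair(0, a))))  →  pair(pair(k(pair(pair(a, a), 0), pair(pair(0, b), pair(0, b))), b), k(pair(b, pair(0, a)), pair(pair(b, a), pair(0, a))))   [R1 at 1.1.2.2.2]
2. pair(pair(k(pair(pair(a, a), 0), pair(pair(0, b), pair(0, b))), b), k(pair(b, pair(0, a)), pair(pair(b, a), pair(0, a))))  →  pair(pair(a, b), k(pair(b, pair(0, a)), pair(pair(b, a), pair(0, a))))   [R4 at 1.1]
3. pair(pair(a, b), k(pair(b, pair(0, a)), pair(pair(b, a), pair(0, a))))  →  pair(pair(a, b), pair(0, a))   [R3 at 2]

Reduce t₂ = pair(pair(a, k(pair(k(pair(b, b), pair(a, b)), k(pair(b, b), b)), pair(pair(0, a), k(pair(b, pair(0, 0)), a)))), k(pair(b, pair(0, a)), 0)):
1. pair(pair(a, k(pair(k(pair(b, b), pair(a, b)), k(pair(b, b), b)), pair(pair(0, a), k(pair(b, pair(0, 0)), a)))), k(pair(b, pair(0, a)), 0))  →  pair(pair(a, k(pair(b, k(pair(b, b), b)), pair(pair(0, a), k(pair(b, pair(0, 0)), a)))), k(pair(b, pair(0, a)), 0))   [R3 at 1.2.1.1]
2. pair(pair(a, k(pair(b, k(pair(b, b), b)), pair(pair(0, a), k(pair(b, pair(0, 0)), a)))), k(pair(b, pair(0, a)), 0))  →  pair(pair(a, k(pair(b, b), b)), k(pair(b, pair(0, a)), 0))   [R3 at 1.2]
3. pair(pair(a, k(pair(b, b), b)), k(pair(b, pair(0, a)), 0))  →  pair(pair(a, b), k(pair(b, pair(0, a)), 0))   [R3 at 1.2]
4. pair(pair(a, b), k(pair(b, pair(0, a)), 0))  →  pair(pair(a, b), pair(0, a))   [R3 at 2]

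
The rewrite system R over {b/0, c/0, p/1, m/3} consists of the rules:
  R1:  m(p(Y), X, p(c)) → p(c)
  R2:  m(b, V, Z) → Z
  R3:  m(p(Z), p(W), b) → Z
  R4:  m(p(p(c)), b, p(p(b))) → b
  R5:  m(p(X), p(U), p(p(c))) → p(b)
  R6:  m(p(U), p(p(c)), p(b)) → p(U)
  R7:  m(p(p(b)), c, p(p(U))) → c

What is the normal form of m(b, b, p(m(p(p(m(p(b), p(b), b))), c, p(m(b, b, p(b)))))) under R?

1. m(b, b, p(m(p(p(m(p(b), p(b), b))), c, p(m(b, b, p(b))))))  →  p(m(p(p(m(p(b), p(b), b))), c, p(m(b, b, p(b)))))   [R2 at ε]
2. p(m(p(p(m(p(b), p(b), b))), c, p(m(b, b, p(b)))))  →  p(m(p(p(b)), c, p(m(b, b, p(b)))))   [R3 at 1.1.1.1]
3. p(m(p(p(b)), c, p(m(b, b, p(b)))))  →  p(m(p(p(b)), c, p(p(b))))   [R2 at 1.3.1]
4. p(m(p(p(b)), c, p(p(b))))  →  p(c)   [R7 at 1]

p(c)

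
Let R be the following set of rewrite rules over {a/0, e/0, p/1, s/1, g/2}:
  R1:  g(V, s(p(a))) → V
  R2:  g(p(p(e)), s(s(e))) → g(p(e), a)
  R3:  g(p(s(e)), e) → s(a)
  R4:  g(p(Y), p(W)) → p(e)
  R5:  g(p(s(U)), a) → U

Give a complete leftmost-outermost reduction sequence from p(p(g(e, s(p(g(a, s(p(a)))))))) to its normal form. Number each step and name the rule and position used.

1. p(p(g(e, s(p(g(a, s(p(a))))))))  →  p(p(g(e, s(p(a)))))   [R1 at 1.1.2.1.1]
2. p(p(g(e, s(p(a)))))  →  p(p(e))   [R1 at 1.1]

p(p(e))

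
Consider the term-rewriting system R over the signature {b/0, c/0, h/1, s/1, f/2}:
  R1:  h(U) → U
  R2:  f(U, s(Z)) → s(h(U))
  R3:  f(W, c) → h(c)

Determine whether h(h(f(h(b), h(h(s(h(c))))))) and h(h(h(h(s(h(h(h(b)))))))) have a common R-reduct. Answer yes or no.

yes — NF(t₁) = s(b), NF(t₂) = s(b)

Reduce t₁ = h(h(f(h(b), h(h(s(h(c))))))):
1. h(h(f(h(b), h(h(s(h(c)))))))  →  h(f(h(b), h(h(s(h(c))))))   [R1 at ε]
2. h(f(h(b), h(h(s(h(c))))))  →  f(h(b), h(h(s(h(c)))))   [R1 at ε]
3. f(h(b), h(h(s(h(c)))))  →  f(b, h(h(s(h(c)))))   [R1 at 1]
4. f(b, h(h(s(h(c)))))  →  f(b, h(s(h(c))))   [R1 at 2]
5. f(b, h(s(h(c))))  →  f(b, s(h(c)))   [R1 at 2]
6. f(b, s(h(c)))  →  s(h(b))   [R2 at ε]
7. s(h(b))  →  s(b)   [R1 at 1]

Reduce t₂ = h(h(h(h(s(h(h(h(b)))))))):
1. h(h(h(h(s(h(h(h(b))))))))  →  h(h(h(s(h(h(h(b)))))))   [R1 at ε]
2. h(h(h(s(h(h(h(b)))))))  →  h(h(s(h(h(h(b))))))   [R1 at ε]
3. h(h(s(h(h(h(b))))))  →  h(s(h(h(h(b)))))   [R1 at ε]
4. h(s(h(h(h(b)))))  →  s(h(h(h(b))))   [R1 at ε]
5. s(h(h(h(b))))  →  s(h(h(b)))   [R1 at 1]
6. s(h(h(b)))  →  s(h(b))   [R1 at 1]
7. s(h(b))  →  s(b)   [R1 at 1]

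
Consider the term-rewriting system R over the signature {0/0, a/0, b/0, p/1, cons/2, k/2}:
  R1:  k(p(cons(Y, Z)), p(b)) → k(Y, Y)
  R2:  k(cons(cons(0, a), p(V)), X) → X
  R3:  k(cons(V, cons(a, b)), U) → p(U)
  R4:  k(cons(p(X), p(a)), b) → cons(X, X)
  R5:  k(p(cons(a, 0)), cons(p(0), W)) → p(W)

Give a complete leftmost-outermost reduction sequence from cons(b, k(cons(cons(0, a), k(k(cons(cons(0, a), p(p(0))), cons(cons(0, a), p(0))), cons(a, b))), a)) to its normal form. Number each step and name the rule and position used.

1. cons(b, k(cons(cons(0, a), k(k(cons(cons(0, a), p(p(0))), cons(cons(0, a), p(0))), cons(a, b))), a))  →  cons(b, k(cons(cons(0, a), k(cons(cons(0, a), p(0)), cons(a, b))), a))   [R2 at 2.1.2.1]
2. cons(b, k(cons(cons(0, a), k(cons(cons(0, a), p(0)), cons(a, b))), a))  →  cons(b, k(cons(cons(0, a), cons(a, b)), a))   [R2 at 2.1.2]
3. cons(b, k(cons(cons(0, a), cons(a, b)), a))  →  cons(b, p(a))   [R3 at 2]

cons(b, p(a))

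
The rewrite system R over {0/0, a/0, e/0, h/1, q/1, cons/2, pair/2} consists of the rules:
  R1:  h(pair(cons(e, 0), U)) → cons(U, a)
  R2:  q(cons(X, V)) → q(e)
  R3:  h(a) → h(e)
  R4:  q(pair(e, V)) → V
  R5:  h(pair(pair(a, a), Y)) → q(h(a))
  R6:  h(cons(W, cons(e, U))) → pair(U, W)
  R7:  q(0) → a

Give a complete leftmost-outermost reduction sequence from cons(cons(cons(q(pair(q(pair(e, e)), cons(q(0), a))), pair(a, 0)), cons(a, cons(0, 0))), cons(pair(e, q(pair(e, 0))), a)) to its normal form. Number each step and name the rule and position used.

1. cons(cons(cons(q(pair(q(pair(e, e)), cons(q(0), a))), pair(a, 0)), cons(a, cons(0, 0))), cons(pair(e, q(pair(e, 0))), a))  →  cons(cons(cons(q(pair(e, cons(q(0), a))), pair(a, 0)), cons(a, cons(0, 0))), cons(pair(e, q(pair(e, 0))), a))   [R4 at 1.1.1.1.1]
2. cons(cons(cons(q(pair(e, cons(q(0), a))), pair(a, 0)), cons(a, cons(0, 0))), cons(pair(e, q(pair(e, 0))), a))  →  cons(cons(cons(cons(q(0), a), pair(a, 0)), cons(a, cons(0, 0))), cons(pair(e, q(pair(e, 0))), a))   [R4 at 1.1.1]
3. cons(cons(cons(cons(q(0), a), pair(a, 0)), cons(a, cons(0, 0))), cons(pair(e, q(pair(e, 0))), a))  →  cons(cons(cons(cons(a, a), pair(a, 0)), cons(a, cons(0, 0))), cons(pair(e, q(pair(e, 0))), a))   [R7 at 1.1.1.1]
4. cons(cons(cons(cons(a, a), pair(a, 0)), cons(a, cons(0, 0))), cons(pair(e, q(pair(e, 0))), a))  →  cons(cons(cons(cons(a, a), pair(a, 0)), cons(a, cons(0, 0))), cons(pair(e, 0), a))   [R4 at 2.1.2]

cons(cons(cons(cons(a, a), pair(a, 0)), cons(a, cons(0, 0))), cons(pair(e, 0), a))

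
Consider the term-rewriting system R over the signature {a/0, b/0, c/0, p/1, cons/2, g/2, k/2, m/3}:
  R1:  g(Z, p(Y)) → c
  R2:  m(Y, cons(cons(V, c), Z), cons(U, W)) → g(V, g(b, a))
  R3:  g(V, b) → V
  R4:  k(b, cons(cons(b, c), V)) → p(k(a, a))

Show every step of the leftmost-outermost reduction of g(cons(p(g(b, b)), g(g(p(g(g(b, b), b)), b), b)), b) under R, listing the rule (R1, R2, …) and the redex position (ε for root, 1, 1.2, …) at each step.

cons(p(b), p(b))

1. g(cons(p(g(b, b)), g(g(p(g(g(b, b), b)), b), b)), b)  →  cons(p(g(b, b)), g(g(p(g(g(b, b), b)), b), b))   [R3 at ε]
2. cons(p(g(b, b)), g(g(p(g(g(b, b), b)), b), b))  →  cons(p(b), g(g(p(g(g(b, b), b)), b), b))   [R3 at 1.1]
3. cons(p(b), g(g(p(g(g(b, b), b)), b), b))  →  cons(p(b), g(p(g(g(b, b), b)), b))   [R3 at 2]
4. cons(p(b), g(p(g(g(b, b), b)), b))  →  cons(p(b), p(g(g(b, b), b)))   [R3 at 2]
5. cons(p(b), p(g(g(b, b), b)))  →  cons(p(b), p(g(b, b)))   [R3 at 2.1]
6. cons(p(b), p(g(b, b)))  →  cons(p(b), p(b))   [R3 at 2.1]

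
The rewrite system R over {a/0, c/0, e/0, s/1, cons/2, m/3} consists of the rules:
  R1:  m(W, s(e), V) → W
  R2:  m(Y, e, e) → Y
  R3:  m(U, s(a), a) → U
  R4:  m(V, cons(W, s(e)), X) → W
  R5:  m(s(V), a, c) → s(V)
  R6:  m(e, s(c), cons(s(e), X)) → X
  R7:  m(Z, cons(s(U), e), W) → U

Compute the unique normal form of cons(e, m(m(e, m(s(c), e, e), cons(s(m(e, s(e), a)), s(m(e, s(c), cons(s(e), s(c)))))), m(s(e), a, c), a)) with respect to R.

1. cons(e, m(m(e, m(s(c), e, e), cons(s(m(e, s(e), a)), s(m(e, s(c), cons(s(e), s(c)))))), m(s(e), a, c), a))  →  cons(e, m(m(e, s(c), cons(s(m(e, s(e), a)), s(m(e, s(c), cons(s(e), s(c)))))), m(s(e), a, c), a))   [R2 at 2.1.2]
2. cons(e, m(m(e, s(c), cons(s(m(e, s(e), a)), s(m(e, s(c), cons(s(e), s(c)))))), m(s(e), a, c), a))  →  cons(e, m(m(e, s(c), cons(s(e), s(m(e, s(c), cons(s(e), s(c)))))), m(s(e), a, c), a))   [R1 at 2.1.3.1.1]
3. cons(e, m(m(e, s(c), cons(s(e), s(m(e, s(c), cons(s(e), s(c)))))), m(s(e), a, c), a))  →  cons(e, m(s(m(e, s(c), cons(s(e), s(c)))), m(s(e), a, c), a))   [R6 at 2.1]
4. cons(e, m(s(m(e, s(c), cons(s(e), s(c)))), m(s(e), a, c), a))  →  cons(e, m(s(s(c)), m(s(e), a, c), a))   [R6 at 2.1.1]
5. cons(e, m(s(s(c)), m(s(e), a, c), a))  →  cons(e, m(s(s(c)), s(e), a))   [R5 at 2.2]
6. cons(e, m(s(s(c)), s(e), a))  →  cons(e, s(s(c)))   [R1 at 2]

cons(e, s(s(c)))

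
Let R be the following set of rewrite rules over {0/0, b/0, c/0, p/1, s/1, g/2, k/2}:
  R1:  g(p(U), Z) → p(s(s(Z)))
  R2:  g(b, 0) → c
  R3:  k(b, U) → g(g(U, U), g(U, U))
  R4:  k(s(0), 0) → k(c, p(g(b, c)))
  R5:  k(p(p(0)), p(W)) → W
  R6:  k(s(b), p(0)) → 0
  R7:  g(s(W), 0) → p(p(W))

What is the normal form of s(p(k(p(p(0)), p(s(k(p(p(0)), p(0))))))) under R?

1. s(p(k(p(p(0)), p(s(k(p(p(0)), p(0)))))))  →  s(p(s(k(p(p(0)), p(0)))))   [R5 at 1.1]
2. s(p(s(k(p(p(0)), p(0)))))  →  s(p(s(0)))   [R5 at 1.1.1]

s(p(s(0)))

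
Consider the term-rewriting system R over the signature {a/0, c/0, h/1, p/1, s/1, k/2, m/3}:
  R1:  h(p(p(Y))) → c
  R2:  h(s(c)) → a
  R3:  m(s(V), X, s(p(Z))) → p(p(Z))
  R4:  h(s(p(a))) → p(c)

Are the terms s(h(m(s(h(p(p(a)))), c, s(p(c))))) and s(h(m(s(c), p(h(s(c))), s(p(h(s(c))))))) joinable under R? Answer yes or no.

yes — NF(t₁) = s(c), NF(t₂) = s(c)

Reduce t₁ = s(h(m(s(h(p(p(a)))), c, s(p(c))))):
1. s(h(m(s(h(p(p(a)))), c, s(p(c)))))  →  s(h(p(p(c))))   [R3 at 1.1]
2. s(h(p(p(c))))  →  s(c)   [R1 at 1]

Reduce t₂ = s(h(m(s(c), p(h(s(c))), s(p(h(s(c))))))):
1. s(h(m(s(c), p(h(s(c))), s(p(h(s(c)))))))  →  s(h(p(p(h(s(c))))))   [R3 at 1.1]
2. s(h(p(p(h(s(c))))))  →  s(c)   [R1 at 1]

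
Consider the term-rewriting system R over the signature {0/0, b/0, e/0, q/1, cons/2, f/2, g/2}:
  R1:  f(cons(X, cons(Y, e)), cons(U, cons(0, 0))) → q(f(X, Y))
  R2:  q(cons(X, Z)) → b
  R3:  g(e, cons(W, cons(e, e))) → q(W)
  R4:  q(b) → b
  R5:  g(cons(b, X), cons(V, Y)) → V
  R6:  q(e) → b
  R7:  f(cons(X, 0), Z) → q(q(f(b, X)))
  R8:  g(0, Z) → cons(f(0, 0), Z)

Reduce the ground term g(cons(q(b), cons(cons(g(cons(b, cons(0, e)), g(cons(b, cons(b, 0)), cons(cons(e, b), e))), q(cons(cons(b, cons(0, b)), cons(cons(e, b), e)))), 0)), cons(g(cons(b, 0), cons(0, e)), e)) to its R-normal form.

1. g(cons(q(b), cons(cons(g(cons(b, cons(0, e)), g(cons(b, cons(b, 0)), cons(cons(e, b), e))), q(cons(cons(b, cons(0, b)), cons(cons(e, b), e)))), 0)), cons(g(cons(b, 0), cons(0, e)), e))  →  g(cons(b, cons(cons(g(cons(b, cons(0, e)), g(cons(b, cons(b, 0)), cons(cons(e, b), e))), q(cons(cons(b, cons(0, b)), cons(cons(e, b), e)))), 0)), cons(g(cons(b, 0), cons(0, e)), e))   [R4 at 1.1]
2. g(cons(b, cons(cons(g(cons(b, cons(0, e)), g(cons(b, cons(b, 0)), cons(cons(e, b), e))), q(cons(cons(b, cons(0, b)), cons(cons(e, b), e)))), 0)), cons(g(cons(b, 0), cons(0, e)), e))  →  g(cons(b, 0), cons(0, e))   [R5 at ε]
3. g(cons(b, 0), cons(0, e))  →  0   [R5 at ε]

0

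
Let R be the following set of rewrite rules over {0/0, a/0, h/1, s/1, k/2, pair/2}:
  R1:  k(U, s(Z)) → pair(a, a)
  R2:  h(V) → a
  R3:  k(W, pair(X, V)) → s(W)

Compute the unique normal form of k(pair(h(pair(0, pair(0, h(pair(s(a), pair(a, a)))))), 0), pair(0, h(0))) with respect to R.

s(pair(a, 0))

1. k(pair(h(pair(0, pair(0, h(pair(s(a), pair(a, a)))))), 0), pair(0, h(0)))  →  s(pair(h(pair(0, pair(0, h(pair(s(a), pair(a, a)))))), 0))   [R3 at ε]
2. s(pair(h(pair(0, pair(0, h(pair(s(a), pair(a, a)))))), 0))  →  s(pair(a, 0))   [R2 at 1.1]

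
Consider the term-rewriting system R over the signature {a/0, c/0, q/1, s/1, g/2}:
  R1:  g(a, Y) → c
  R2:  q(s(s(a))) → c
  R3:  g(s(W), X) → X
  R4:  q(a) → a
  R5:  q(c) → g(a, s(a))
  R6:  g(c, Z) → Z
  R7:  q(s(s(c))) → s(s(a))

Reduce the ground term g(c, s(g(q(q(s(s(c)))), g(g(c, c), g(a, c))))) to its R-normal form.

s(c)

1. g(c, s(g(q(q(s(s(c)))), g(g(c, c), g(a, c)))))  →  s(g(q(q(s(s(c)))), g(g(c, c), g(a, c))))   [R6 at ε]
2. s(g(q(q(s(s(c)))), g(g(c, c), g(a, c))))  →  s(g(q(s(s(a))), g(g(c, c), g(a, c))))   [R7 at 1.1.1]
3. s(g(q(s(s(a))), g(g(c, c), g(a, c))))  →  s(g(c, g(g(c, c), g(a, c))))   [R2 at 1.1]
4. s(g(c, g(g(c, c), g(a, c))))  →  s(g(g(c, c), g(a, c)))   [R6 at 1]
5. s(g(g(c, c), g(a, c)))  →  s(g(c, g(a, c)))   [R6 at 1.1]
6. s(g(c, g(a, c)))  →  s(g(a, c))   [R6 at 1]
7. s(g(a, c))  →  s(c)   [R1 at 1]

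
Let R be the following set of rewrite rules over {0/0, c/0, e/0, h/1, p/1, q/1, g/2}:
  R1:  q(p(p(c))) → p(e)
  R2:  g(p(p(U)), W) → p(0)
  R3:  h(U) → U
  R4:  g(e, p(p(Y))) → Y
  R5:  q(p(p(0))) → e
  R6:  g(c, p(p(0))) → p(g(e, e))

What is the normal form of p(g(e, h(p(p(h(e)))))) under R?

p(e)

1. p(g(e, h(p(p(h(e))))))  →  p(g(e, p(p(h(e)))))   [R3 at 1.2]
2. p(g(e, p(p(h(e)))))  →  p(h(e))   [R4 at 1]
3. p(h(e))  →  p(e)   [R3 at 1]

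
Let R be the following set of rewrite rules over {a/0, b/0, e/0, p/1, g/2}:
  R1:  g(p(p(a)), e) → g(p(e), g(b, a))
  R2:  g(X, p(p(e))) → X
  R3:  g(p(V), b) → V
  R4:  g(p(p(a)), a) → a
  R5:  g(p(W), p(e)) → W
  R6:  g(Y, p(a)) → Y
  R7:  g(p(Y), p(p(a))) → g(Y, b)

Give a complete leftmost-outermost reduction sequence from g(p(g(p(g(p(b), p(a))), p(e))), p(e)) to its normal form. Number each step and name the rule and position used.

1. g(p(g(p(g(p(b), p(a))), p(e))), p(e))  →  g(p(g(p(b), p(a))), p(e))   [R5 at ε]
2. g(p(g(p(b), p(a))), p(e))  →  g(p(b), p(a))   [R5 at ε]
3. g(p(b), p(a))  →  p(b)   [R6 at ε]

p(b)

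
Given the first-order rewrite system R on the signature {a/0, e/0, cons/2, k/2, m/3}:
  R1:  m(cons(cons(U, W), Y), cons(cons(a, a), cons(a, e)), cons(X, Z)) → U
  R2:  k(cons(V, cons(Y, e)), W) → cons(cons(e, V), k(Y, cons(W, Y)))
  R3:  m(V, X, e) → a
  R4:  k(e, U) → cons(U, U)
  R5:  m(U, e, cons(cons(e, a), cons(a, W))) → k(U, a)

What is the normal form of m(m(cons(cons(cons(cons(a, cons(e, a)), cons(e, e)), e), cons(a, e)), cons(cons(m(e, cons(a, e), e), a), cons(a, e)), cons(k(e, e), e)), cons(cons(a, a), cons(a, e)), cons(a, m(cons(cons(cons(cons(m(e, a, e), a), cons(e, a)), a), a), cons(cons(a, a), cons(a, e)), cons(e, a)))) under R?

a

1. m(m(cons(cons(cons(cons(a, cons(e, a)), cons(e, e)), e), cons(a, e)), cons(cons(m(e, cons(a, e), e), a), cons(a, e)), cons(k(e, e), e)), cons(cons(a, a), cons(a, e)), cons(a, m(cons(cons(cons(cons(m(e, a, e), a), cons(e, a)), a), a), cons(cons(a, a), cons(a, e)), cons(e, a))))  →  m(m(cons(cons(cons(cons(a, cons(e, a)), cons(e, e)), e), cons(a, e)), cons(cons(a, a), cons(a, e)), cons(k(e, e), e)), cons(cons(a, a), cons(a, e)), cons(a, m(cons(cons(cons(cons(m(e, a, e), a), cons(e, a)), a), a), cons(cons(a, a), cons(a, e)), cons(e, a))))   [R3 at 1.2.1.1]
2. m(m(cons(cons(cons(cons(a, cons(e, a)), cons(e, e)), e), cons(a, e)), cons(cons(a, a), cons(a, e)), cons(k(e, e), e)), cons(cons(a, a), cons(a, e)), cons(a, m(cons(cons(cons(cons(m(e, a, e), a), cons(e, a)), a), a), cons(cons(a, a), cons(a, e)), cons(e, a))))  →  m(cons(cons(a, cons(e, a)), cons(e, e)), cons(cons(a, a), cons(a, e)), cons(a, m(cons(cons(cons(cons(m(e, a, e), a), cons(e, a)), a), a), cons(cons(a, a), cons(a, e)), cons(e, a))))   [R1 at 1]
3. m(cons(cons(a, cons(e, a)), cons(e, e)), cons(cons(a, a), cons(a, e)), cons(a, m(cons(cons(cons(cons(m(e, a, e), a), cons(e, a)), a), a), cons(cons(a, a), cons(a, e)), cons(e, a))))  →  a   [R1 at ε]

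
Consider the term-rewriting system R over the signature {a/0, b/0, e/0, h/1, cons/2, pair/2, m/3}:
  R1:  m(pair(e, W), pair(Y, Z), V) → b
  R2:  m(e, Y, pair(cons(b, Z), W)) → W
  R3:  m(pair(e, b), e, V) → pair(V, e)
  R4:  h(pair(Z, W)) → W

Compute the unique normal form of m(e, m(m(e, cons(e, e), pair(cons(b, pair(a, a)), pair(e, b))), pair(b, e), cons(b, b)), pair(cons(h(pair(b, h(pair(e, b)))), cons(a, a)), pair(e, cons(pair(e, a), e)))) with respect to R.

1. m(e, m(m(e, cons(e, e), pair(cons(b, pair(a, a)), pair(e, b))), pair(b, e), cons(b, b)), pair(cons(h(pair(b, h(pair(e, b)))), cons(a, a)), pair(e, cons(pair(e, a), e))))  →  m(e, m(pair(e, b), pair(b, e), cons(b, b)), pair(cons(h(pair(b, h(pair(e, b)))), cons(a, a)), pair(e, cons(pair(e, a), e))))   [R2 at 2.1]
2. m(e, m(pair(e, b), pair(b, e), cons(b, b)), pair(cons(h(pair(b, h(pair(e, b)))), cons(a, a)), pair(e, cons(pair(e, a), e))))  →  m(e, b, pair(cons(h(pair(b, h(pair(e, b)))), cons(a, a)), pair(e, cons(pair(e, a), e))))   [R1 at 2]
3. m(e, b, pair(cons(h(pair(b, h(pair(e, b)))), cons(a, a)), pair(e, cons(pair(e, a), e))))  →  m(e, b, pair(cons(h(pair(e, b)), cons(a, a)), pair(e, cons(pair(e, a), e))))   [R4 at 3.1.1]
4. m(e, b, pair(cons(h(pair(e, b)), cons(a, a)), pair(e, cons(pair(e, a), e))))  →  m(e, b, pair(cons(b, cons(a, a)), pair(e, cons(pair(e, a), e))))   [R4 at 3.1.1]
5. m(e, b, pair(cons(b, cons(a, a)), pair(e, cons(pair(e, a), e))))  →  pair(e, cons(pair(e, a), e))   [R2 at ε]

pair(e, cons(pair(e, a), e))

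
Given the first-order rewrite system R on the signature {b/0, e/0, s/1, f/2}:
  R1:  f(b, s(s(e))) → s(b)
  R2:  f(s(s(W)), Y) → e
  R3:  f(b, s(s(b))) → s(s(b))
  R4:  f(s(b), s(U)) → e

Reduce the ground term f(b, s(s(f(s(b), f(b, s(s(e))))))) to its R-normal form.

s(b)

1. f(b, s(s(f(s(b), f(b, s(s(e)))))))  →  f(b, s(s(f(s(b), s(b)))))   [R1 at 2.1.1.2]
2. f(b, s(s(f(s(b), s(b)))))  →  f(b, s(s(e)))   [R4 at 2.1.1]
3. f(b, s(s(e)))  →  s(b)   [R1 at ε]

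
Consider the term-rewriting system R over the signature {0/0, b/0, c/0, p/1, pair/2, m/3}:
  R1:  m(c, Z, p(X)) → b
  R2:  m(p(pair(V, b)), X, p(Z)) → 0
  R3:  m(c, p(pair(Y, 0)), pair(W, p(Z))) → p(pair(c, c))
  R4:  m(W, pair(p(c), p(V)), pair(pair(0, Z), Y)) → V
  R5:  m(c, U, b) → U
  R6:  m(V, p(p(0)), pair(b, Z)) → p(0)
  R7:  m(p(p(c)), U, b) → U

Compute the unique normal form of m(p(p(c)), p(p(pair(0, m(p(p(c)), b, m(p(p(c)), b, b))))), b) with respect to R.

p(p(pair(0, b)))

1. m(p(p(c)), p(p(pair(0, m(p(p(c)), b, m(p(p(c)), b, b))))), b)  →  p(p(pair(0, m(p(p(c)), b, m(p(p(c)), b, b)))))   [R7 at ε]
2. p(p(pair(0, m(p(p(c)), b, m(p(p(c)), b, b)))))  →  p(p(pair(0, m(p(p(c)), b, b))))   [R7 at 1.1.2.3]
3. p(p(pair(0, m(p(p(c)), b, b))))  →  p(p(pair(0, b)))   [R7 at 1.1.2]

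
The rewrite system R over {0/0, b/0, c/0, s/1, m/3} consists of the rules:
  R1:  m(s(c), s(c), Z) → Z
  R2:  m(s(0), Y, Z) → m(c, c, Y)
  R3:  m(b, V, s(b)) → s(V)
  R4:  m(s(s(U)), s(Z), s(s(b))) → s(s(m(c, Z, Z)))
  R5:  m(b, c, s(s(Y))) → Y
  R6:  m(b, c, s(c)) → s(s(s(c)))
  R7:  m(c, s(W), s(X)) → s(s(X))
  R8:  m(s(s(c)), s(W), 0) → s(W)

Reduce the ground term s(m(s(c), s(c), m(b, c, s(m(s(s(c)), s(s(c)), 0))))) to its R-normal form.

1. s(m(s(c), s(c), m(b, c, s(m(s(s(c)), s(s(c)), 0)))))  →  s(m(b, c, s(m(s(s(c)), s(s(c)), 0))))   [R1 at 1]
2. s(m(b, c, s(m(s(s(c)), s(s(c)), 0))))  →  s(m(b, c, s(s(s(c)))))   [R8 at 1.3.1]
3. s(m(b, c, s(s(s(c)))))  →  s(s(c))   [R5 at 1]

s(s(c))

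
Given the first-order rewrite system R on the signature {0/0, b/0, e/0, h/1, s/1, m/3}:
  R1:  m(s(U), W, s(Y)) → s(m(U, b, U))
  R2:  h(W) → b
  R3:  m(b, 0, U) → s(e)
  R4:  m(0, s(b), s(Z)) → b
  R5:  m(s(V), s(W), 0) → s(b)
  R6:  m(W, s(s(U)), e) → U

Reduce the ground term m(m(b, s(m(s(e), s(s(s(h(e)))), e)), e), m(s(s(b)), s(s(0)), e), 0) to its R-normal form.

s(e)

1. m(m(b, s(m(s(e), s(s(s(h(e)))), e)), e), m(s(s(b)), s(s(0)), e), 0)  →  m(m(b, s(s(h(e))), e), m(s(s(b)), s(s(0)), e), 0)   [R6 at 1.2.1]
2. m(m(b, s(s(h(e))), e), m(s(s(b)), s(s(0)), e), 0)  →  m(h(e), m(s(s(b)), s(s(0)), e), 0)   [R6 at 1]
3. m(h(e), m(s(s(b)), s(s(0)), e), 0)  →  m(b, m(s(s(b)), s(s(0)), e), 0)   [R2 at 1]
4. m(b, m(s(s(b)), s(s(0)), e), 0)  →  m(b, 0, 0)   [R6 at 2]
5. m(b, 0, 0)  →  s(e)   [R3 at ε]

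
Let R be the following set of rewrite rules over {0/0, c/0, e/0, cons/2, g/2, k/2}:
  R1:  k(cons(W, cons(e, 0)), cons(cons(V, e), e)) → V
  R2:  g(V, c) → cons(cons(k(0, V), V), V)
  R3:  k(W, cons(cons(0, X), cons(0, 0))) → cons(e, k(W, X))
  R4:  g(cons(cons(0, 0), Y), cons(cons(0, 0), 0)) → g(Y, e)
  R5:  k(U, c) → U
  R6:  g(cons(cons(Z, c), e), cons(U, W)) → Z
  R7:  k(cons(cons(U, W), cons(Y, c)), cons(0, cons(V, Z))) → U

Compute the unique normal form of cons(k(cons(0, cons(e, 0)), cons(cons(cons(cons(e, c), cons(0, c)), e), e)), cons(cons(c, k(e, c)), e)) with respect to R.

cons(cons(cons(e, c), cons(0, c)), cons(cons(c, e), e))

1. cons(k(cons(0, cons(e, 0)), cons(cons(cons(cons(e, c), cons(0, c)), e), e)), cons(cons(c, k(e, c)), e))  →  cons(cons(cons(e, c), cons(0, c)), cons(cons(c, k(e, c)), e))   [R1 at 1]
2. cons(cons(cons(e, c), cons(0, c)), cons(cons(c, k(e, c)), e))  →  cons(cons(cons(e, c), cons(0, c)), cons(cons(c, e), e))   [R5 at 2.1.2]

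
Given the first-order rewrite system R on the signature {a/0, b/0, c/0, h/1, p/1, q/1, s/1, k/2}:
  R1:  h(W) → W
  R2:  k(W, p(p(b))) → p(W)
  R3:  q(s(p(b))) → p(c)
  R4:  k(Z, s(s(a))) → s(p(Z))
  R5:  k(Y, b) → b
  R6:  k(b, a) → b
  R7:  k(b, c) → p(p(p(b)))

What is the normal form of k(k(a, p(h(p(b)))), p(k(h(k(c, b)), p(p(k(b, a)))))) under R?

p(p(a))

1. k(k(a, p(h(p(b)))), p(k(h(k(c, b)), p(p(k(b, a))))))  →  k(k(a, p(p(b))), p(k(h(k(c, b)), p(p(k(b, a))))))   [R1 at 1.2.1]
2. k(k(a, p(p(b))), p(k(h(k(c, b)), p(p(k(b, a))))))  →  k(p(a), p(k(h(k(c, b)), p(p(k(b, a))))))   [R2 at 1]
3. k(p(a), p(k(h(k(c, b)), p(p(k(b, a))))))  →  k(p(a), p(k(k(c, b), p(p(k(b, a))))))   [R1 at 2.1.1]
4. k(p(a), p(k(k(c, b), p(p(k(b, a))))))  →  k(p(a), p(k(b, p(p(k(b, a))))))   [R5 at 2.1.1]
5. k(p(a), p(k(b, p(p(k(b, a))))))  →  k(p(a), p(k(b, p(p(b)))))   [R6 at 2.1.2.1.1]
6. k(p(a), p(k(b, p(p(b)))))  →  k(p(a), p(p(b)))   [R2 at 2.1]
7. k(p(a), p(p(b)))  →  p(p(a))   [R2 at ε]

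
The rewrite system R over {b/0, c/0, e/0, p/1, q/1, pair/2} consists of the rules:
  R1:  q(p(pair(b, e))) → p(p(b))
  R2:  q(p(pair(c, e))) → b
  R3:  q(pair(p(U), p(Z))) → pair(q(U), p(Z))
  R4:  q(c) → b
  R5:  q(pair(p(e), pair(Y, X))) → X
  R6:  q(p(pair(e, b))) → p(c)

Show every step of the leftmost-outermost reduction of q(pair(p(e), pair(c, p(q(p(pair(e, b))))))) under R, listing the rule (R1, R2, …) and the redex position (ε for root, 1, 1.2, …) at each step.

p(p(c))

1. q(pair(p(e), pair(c, p(q(p(pair(e, b)))))))  →  p(q(p(pair(e, b))))   [R5 at ε]
2. p(q(p(pair(e, b))))  →  p(p(c))   [R6 at 1]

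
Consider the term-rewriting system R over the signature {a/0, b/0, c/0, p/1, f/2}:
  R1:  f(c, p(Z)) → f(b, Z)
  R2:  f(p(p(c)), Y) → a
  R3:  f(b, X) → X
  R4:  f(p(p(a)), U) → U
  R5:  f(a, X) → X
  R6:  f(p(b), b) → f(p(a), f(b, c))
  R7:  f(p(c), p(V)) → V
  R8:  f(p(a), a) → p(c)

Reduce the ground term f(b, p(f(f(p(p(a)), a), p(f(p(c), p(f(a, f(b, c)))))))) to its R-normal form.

1. f(b, p(f(f(p(p(a)), a), p(f(p(c), p(f(a, f(b, c))))))))  →  p(f(f(p(p(a)), a), p(f(p(c), p(f(a, f(b, c)))))))   [R3 at ε]
2. p(f(f(p(p(a)), a), p(f(p(c), p(f(a, f(b, c)))))))  →  p(f(a, p(f(p(c), p(f(a, f(b, c)))))))   [R4 at 1.1]
3. p(f(a, p(f(p(c), p(f(a, f(b, c)))))))  →  p(p(f(p(c), p(f(a, f(b, c))))))   [R5 at 1]
4. p(p(f(p(c), p(f(a, f(b, c))))))  →  p(p(f(a, f(b, c))))   [R7 at 1.1]
5. p(p(f(a, f(b, c))))  →  p(p(f(b, c)))   [R5 at 1.1]
6. p(p(f(b, c)))  →  p(p(c))   [R3 at 1.1]

p(p(c))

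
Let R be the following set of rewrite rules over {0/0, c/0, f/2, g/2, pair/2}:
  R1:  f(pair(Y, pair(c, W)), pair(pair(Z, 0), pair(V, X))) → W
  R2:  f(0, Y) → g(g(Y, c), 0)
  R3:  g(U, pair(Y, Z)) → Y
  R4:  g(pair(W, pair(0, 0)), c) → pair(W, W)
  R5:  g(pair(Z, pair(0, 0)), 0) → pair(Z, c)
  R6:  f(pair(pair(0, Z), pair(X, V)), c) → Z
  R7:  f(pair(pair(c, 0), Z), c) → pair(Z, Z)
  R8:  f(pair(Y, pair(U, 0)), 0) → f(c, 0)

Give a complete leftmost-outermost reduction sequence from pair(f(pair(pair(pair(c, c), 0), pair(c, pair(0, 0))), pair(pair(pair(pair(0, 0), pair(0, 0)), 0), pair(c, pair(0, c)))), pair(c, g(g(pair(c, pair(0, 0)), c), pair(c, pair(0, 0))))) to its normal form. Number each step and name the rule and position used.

1. pair(f(pair(pair(pair(c, c), 0), pair(c, pair(0, 0))), pair(pair(pair(pair(0, 0), pair(0, 0)), 0), pair(c, pair(0, c)))), pair(c, g(g(pair(c, pair(0, 0)), c), pair(c, pair(0, 0)))))  →  pair(pair(0, 0), pair(c, g(g(pair(c, pair(0, 0)), c), pair(c, pair(0, 0)))))   [R1 at 1]
2. pair(pair(0, 0), pair(c, g(g(pair(c, pair(0, 0)), c), pair(c, pair(0, 0)))))  →  pair(pair(0, 0), pair(c, c))   [R3 at 2.2]

pair(pair(0, 0), pair(c, c))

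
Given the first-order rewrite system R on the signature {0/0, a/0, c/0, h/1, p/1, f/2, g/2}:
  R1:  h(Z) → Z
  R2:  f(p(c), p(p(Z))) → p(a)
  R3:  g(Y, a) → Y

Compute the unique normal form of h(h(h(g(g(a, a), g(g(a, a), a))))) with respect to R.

a

1. h(h(h(g(g(a, a), g(g(a, a), a)))))  →  h(h(g(g(a, a), g(g(a, a), a))))   [R1 at ε]
2. h(h(g(g(a, a), g(g(a, a), a))))  →  h(g(g(a, a), g(g(a, a), a)))   [R1 at ε]
3. h(g(g(a, a), g(g(a, a), a)))  →  g(g(a, a), g(g(a, a), a))   [R1 at ε]
4. g(g(a, a), g(g(a, a), a))  →  g(a, g(g(a, a), a))   [R3 at 1]
5. g(a, g(g(a, a), a))  →  g(a, g(a, a))   [R3 at 2]
6. g(a, g(a, a))  →  g(a, a)   [R3 at 2]
7. g(a, a)  →  a   [R3 at ε]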